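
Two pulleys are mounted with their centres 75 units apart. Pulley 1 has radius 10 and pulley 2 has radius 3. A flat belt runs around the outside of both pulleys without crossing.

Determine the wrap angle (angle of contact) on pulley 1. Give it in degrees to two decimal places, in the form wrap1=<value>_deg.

wrap1=190.71_deg

open belt: β = asin((r2−r1)/C) = asin(-7/75) = -5.3554°
wrap1 = π − 2β = 190.7108°
wrap2 = π + 2β = 169.2892°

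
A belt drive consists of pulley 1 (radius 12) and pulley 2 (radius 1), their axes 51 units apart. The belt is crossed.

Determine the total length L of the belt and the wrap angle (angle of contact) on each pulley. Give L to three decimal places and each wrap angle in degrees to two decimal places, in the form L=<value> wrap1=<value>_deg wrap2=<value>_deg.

crossed belt: β = asin((r1+r2)/C) = asin(13/51) = 14.7678°
wrap1 = wrap2 = π + 2β = 209.5356°
tangent length = C·cosβ = 49.3153
L = (r1+r2)·wrap + 2·C·cosβ = 13·3.6571 + 2·49.3153 = 146.1727

L=146.173 wrap1=209.54_deg wrap2=209.54_deg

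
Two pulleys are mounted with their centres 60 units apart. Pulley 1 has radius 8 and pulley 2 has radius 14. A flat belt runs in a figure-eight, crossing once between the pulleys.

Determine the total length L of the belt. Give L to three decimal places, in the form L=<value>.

L=197.276

crossed belt: β = asin((r1+r2)/C) = asin(22/60) = 21.5102°
wrap1 = wrap2 = π + 2β = 223.0204°
tangent length = C·cosβ = 55.8211
L = (r1+r2)·wrap + 2·C·cosβ = 22·3.8924 + 2·55.8211 = 197.2760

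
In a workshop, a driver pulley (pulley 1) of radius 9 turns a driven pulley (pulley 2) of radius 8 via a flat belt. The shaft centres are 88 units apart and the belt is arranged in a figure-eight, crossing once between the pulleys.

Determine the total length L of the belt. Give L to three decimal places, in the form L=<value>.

crossed belt: β = asin((r1+r2)/C) = asin(17/88) = 11.1385°
wrap1 = wrap2 = π + 2β = 202.2771°
tangent length = C·cosβ = 86.3423
L = (r1+r2)·wrap + 2·C·cosβ = 17·3.5304 + 2·86.3423 = 232.7015

L=232.701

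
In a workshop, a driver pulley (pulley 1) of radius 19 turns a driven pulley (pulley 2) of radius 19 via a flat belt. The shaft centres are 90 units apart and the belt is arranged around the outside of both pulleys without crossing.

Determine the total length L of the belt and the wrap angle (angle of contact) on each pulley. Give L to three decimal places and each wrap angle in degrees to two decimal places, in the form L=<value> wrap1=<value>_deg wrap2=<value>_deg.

L=299.381 wrap1=180.00_deg wrap2=180.00_deg

open belt: β = asin((r2−r1)/C) = asin(0/90) = 0.0000°
wrap1 = π − 2β = 180.0000°
wrap2 = π + 2β = 180.0000°
tangent length = C·cosβ = 90.0000
L = r1·wrap1 + r2·wrap2 + 2·C·cosβ = 19·3.1416 + 19·3.1416 + 2·90.0000 = 299.3805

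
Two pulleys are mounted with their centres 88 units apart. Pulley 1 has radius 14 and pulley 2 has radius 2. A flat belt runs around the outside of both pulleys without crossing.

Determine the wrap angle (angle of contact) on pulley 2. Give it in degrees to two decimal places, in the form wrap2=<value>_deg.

wrap2=164.33_deg

open belt: β = asin((r2−r1)/C) = asin(-12/88) = -7.8375°
wrap1 = π − 2β = 195.6750°
wrap2 = π + 2β = 164.3250°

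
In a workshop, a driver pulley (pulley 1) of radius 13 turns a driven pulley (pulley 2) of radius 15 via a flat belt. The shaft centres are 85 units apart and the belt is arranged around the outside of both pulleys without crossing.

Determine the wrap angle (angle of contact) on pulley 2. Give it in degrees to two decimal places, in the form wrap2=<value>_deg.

wrap2=182.70_deg

open belt: β = asin((r2−r1)/C) = asin(2/85) = 1.3483°
wrap1 = π − 2β = 177.3035°
wrap2 = π + 2β = 182.6965°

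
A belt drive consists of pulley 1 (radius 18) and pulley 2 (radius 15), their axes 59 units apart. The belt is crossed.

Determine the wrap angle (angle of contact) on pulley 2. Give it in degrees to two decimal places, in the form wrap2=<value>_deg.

crossed belt: β = asin((r1+r2)/C) = asin(33/59) = 34.0089°
wrap1 = wrap2 = π + 2β = 248.0178°

wrap2=248.02_deg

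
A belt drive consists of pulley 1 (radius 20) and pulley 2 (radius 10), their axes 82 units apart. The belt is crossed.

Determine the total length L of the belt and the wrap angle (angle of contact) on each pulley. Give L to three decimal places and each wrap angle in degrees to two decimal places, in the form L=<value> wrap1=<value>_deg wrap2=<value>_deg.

crossed belt: β = asin((r1+r2)/C) = asin(30/82) = 21.4601°
wrap1 = wrap2 = π + 2β = 222.9203°
tangent length = C·cosβ = 76.3151
L = (r1+r2)·wrap + 2·C·cosβ = 30·3.8907 + 2·76.3151 = 269.3510

L=269.351 wrap1=222.92_deg wrap2=222.92_deg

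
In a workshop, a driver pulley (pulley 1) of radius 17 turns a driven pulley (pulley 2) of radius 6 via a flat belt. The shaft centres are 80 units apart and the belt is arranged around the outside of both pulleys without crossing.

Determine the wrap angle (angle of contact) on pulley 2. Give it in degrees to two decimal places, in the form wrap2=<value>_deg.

wrap2=164.19_deg

open belt: β = asin((r2−r1)/C) = asin(-11/80) = -7.9032°
wrap1 = π − 2β = 195.8064°
wrap2 = π + 2β = 164.1936°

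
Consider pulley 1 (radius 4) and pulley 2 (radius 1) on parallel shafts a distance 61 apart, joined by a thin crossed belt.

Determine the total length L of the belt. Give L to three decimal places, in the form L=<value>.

crossed belt: β = asin((r1+r2)/C) = asin(5/61) = 4.7017°
wrap1 = wrap2 = π + 2β = 189.4033°
tangent length = C·cosβ = 60.7947
L = (r1+r2)·wrap + 2·C·cosβ = 5·3.3057 + 2·60.7947 = 138.1180

L=138.118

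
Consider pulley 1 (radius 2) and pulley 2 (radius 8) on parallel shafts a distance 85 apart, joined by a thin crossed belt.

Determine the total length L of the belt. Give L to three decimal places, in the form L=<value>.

L=202.594

crossed belt: β = asin((r1+r2)/C) = asin(10/85) = 6.7563°
wrap1 = wrap2 = π + 2β = 193.5127°
tangent length = C·cosβ = 84.4097
L = (r1+r2)·wrap + 2·C·cosβ = 10·3.3774 + 2·84.4097 = 202.5938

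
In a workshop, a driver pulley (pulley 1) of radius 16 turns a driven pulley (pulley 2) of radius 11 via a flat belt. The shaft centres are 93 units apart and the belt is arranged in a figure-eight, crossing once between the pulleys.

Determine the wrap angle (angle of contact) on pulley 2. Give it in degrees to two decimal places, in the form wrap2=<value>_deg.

crossed belt: β = asin((r1+r2)/C) = asin(27/93) = 16.8773°
wrap1 = wrap2 = π + 2β = 213.7545°

wrap2=213.75_deg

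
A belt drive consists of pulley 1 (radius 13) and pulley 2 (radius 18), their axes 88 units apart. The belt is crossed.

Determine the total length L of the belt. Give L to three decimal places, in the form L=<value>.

L=284.427

crossed belt: β = asin((r1+r2)/C) = asin(31/88) = 20.6264°
wrap1 = wrap2 = π + 2β = 221.2528°
tangent length = C·cosβ = 82.3590
L = (r1+r2)·wrap + 2·C·cosβ = 31·3.8616 + 2·82.3590 = 284.4272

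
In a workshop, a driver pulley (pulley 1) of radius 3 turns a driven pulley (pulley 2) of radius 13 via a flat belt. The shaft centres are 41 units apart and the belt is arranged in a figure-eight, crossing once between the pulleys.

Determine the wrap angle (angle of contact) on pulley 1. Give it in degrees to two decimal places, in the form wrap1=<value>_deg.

crossed belt: β = asin((r1+r2)/C) = asin(16/41) = 22.9697°
wrap1 = wrap2 = π + 2β = 225.9394°

wrap1=225.94_deg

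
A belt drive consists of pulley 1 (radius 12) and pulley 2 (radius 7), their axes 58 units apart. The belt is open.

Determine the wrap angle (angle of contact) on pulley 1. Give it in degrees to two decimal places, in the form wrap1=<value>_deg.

wrap1=189.89_deg

open belt: β = asin((r2−r1)/C) = asin(-5/58) = -4.9454°
wrap1 = π − 2β = 189.8909°
wrap2 = π + 2β = 170.1091°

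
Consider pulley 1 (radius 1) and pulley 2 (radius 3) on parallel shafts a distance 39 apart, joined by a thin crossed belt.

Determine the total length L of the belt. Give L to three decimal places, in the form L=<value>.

crossed belt: β = asin((r1+r2)/C) = asin(4/39) = 5.8868°
wrap1 = wrap2 = π + 2β = 191.7737°
tangent length = C·cosβ = 38.7943
L = (r1+r2)·wrap + 2·C·cosβ = 4·3.3471 + 2·38.7943 = 90.9770

L=90.977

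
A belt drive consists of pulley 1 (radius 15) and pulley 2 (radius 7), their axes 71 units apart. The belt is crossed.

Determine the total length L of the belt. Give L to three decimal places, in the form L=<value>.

L=217.988

crossed belt: β = asin((r1+r2)/C) = asin(22/71) = 18.0507°
wrap1 = wrap2 = π + 2β = 216.1015°
tangent length = C·cosβ = 67.5056
L = (r1+r2)·wrap + 2·C·cosβ = 22·3.7717 + 2·67.5056 = 217.9881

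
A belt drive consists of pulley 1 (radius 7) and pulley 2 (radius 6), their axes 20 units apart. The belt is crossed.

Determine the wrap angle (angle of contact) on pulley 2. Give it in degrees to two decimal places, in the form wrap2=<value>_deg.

wrap2=261.08_deg

crossed belt: β = asin((r1+r2)/C) = asin(13/20) = 40.5416°
wrap1 = wrap2 = π + 2β = 261.0832°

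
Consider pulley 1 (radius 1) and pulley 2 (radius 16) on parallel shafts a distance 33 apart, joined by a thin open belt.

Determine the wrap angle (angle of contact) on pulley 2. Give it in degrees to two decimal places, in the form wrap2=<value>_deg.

wrap2=234.07_deg

open belt: β = asin((r2−r1)/C) = asin(15/33) = 27.0357°
wrap1 = π − 2β = 125.9286°
wrap2 = π + 2β = 234.0714°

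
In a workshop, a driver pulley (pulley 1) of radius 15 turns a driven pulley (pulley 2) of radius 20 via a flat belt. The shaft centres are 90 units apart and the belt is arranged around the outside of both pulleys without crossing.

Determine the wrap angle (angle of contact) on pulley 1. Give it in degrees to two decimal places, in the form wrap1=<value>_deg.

open belt: β = asin((r2−r1)/C) = asin(5/90) = 3.1847°
wrap1 = π − 2β = 173.6305°
wrap2 = π + 2β = 186.3695°

wrap1=173.63_deg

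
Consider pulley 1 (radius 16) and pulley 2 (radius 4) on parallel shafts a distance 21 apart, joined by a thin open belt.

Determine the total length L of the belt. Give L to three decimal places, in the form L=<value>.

open belt: β = asin((r2−r1)/C) = asin(-12/21) = -34.8499°
wrap1 = π − 2β = 249.6998°
wrap2 = π + 2β = 110.3002°
tangent length = C·cosβ = 17.2337
L = r1·wrap1 + r2·wrap2 + 2·C·cosβ = 16·4.3581 + 4·1.9251 + 2·17.2337 = 111.8971

L=111.897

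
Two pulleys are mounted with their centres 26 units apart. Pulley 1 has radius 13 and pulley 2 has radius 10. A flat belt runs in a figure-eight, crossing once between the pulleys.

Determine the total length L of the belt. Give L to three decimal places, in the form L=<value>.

L=146.446

crossed belt: β = asin((r1+r2)/C) = asin(23/26) = 62.2042°
wrap1 = wrap2 = π + 2β = 304.4085°
tangent length = C·cosβ = 12.1244
L = (r1+r2)·wrap + 2·C·cosβ = 23·5.3129 + 2·12.1244 = 146.4461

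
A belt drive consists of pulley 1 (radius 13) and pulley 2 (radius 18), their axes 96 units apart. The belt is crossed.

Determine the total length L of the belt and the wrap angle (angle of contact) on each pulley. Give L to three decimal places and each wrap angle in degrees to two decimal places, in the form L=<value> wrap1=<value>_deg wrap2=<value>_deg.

L=299.490 wrap1=217.68_deg wrap2=217.68_deg

crossed belt: β = asin((r1+r2)/C) = asin(31/96) = 18.8394°
wrap1 = wrap2 = π + 2β = 217.6788°
tangent length = C·cosβ = 90.8570
L = (r1+r2)·wrap + 2·C·cosβ = 31·3.7992 + 2·90.8570 = 299.4896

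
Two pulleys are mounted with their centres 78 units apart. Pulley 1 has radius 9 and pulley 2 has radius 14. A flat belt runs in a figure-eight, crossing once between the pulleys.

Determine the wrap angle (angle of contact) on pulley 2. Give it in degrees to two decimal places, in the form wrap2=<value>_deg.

wrap2=214.30_deg

crossed belt: β = asin((r1+r2)/C) = asin(23/78) = 17.1498°
wrap1 = wrap2 = π + 2β = 214.2997°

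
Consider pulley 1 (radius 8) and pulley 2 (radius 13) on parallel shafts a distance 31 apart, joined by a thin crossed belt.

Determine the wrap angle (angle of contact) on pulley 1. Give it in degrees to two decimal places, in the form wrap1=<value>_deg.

wrap1=265.28_deg

crossed belt: β = asin((r1+r2)/C) = asin(21/31) = 42.6423°
wrap1 = wrap2 = π + 2β = 265.2846°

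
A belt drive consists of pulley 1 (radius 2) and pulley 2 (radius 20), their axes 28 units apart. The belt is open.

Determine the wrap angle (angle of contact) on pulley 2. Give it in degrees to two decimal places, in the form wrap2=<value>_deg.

wrap2=260.01_deg

open belt: β = asin((r2−r1)/C) = asin(18/28) = 40.0052°
wrap1 = π − 2β = 99.9896°
wrap2 = π + 2β = 260.0104°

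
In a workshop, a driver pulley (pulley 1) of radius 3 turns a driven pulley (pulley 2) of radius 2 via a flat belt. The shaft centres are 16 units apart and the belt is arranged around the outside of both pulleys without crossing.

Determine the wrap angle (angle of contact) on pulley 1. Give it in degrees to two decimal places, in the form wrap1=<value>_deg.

open belt: β = asin((r2−r1)/C) = asin(-1/16) = -3.5833°
wrap1 = π − 2β = 187.1666°
wrap2 = π + 2β = 172.8334°

wrap1=187.17_deg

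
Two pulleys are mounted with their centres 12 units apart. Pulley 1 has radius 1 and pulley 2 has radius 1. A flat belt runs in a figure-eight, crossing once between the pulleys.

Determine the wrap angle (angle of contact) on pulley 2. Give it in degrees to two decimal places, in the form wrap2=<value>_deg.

crossed belt: β = asin((r1+r2)/C) = asin(2/12) = 9.5941°
wrap1 = wrap2 = π + 2β = 199.1881°

wrap2=199.19_deg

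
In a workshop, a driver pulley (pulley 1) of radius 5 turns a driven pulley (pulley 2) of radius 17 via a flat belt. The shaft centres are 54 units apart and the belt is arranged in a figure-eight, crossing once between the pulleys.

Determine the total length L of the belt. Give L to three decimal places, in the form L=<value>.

crossed belt: β = asin((r1+r2)/C) = asin(22/54) = 24.0421°
wrap1 = wrap2 = π + 2β = 228.0842°
tangent length = C·cosβ = 49.3153
L = (r1+r2)·wrap + 2·C·cosβ = 22·3.9808 + 2·49.3153 = 186.2087

L=186.209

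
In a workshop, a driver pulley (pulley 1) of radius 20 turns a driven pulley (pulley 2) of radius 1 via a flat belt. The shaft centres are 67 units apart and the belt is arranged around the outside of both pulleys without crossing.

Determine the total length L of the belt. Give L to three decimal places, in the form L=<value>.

open belt: β = asin((r2−r1)/C) = asin(-19/67) = -16.4741°
wrap1 = π − 2β = 212.9482°
wrap2 = π + 2β = 147.0518°
tangent length = C·cosβ = 64.2495
L = r1·wrap1 + r2·wrap2 + 2·C·cosβ = 20·3.7166 + 1·2.5665 + 2·64.2495 = 205.3985

L=205.399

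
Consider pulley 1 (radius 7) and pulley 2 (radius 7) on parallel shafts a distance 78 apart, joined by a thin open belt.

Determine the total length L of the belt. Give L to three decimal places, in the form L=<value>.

open belt: β = asin((r2−r1)/C) = asin(0/78) = 0.0000°
wrap1 = π − 2β = 180.0000°
wrap2 = π + 2β = 180.0000°
tangent length = C·cosβ = 78.0000
L = r1·wrap1 + r2·wrap2 + 2·C·cosβ = 7·3.1416 + 7·3.1416 + 2·78.0000 = 199.9823

L=199.982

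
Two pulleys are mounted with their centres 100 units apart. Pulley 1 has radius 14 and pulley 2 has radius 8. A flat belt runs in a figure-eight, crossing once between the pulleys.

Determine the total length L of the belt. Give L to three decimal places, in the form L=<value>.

L=273.975

crossed belt: β = asin((r1+r2)/C) = asin(22/100) = 12.7090°
wrap1 = wrap2 = π + 2β = 205.4181°
tangent length = C·cosβ = 97.5500
L = (r1+r2)·wrap + 2·C·cosβ = 22·3.5852 + 2·97.5500 = 273.9748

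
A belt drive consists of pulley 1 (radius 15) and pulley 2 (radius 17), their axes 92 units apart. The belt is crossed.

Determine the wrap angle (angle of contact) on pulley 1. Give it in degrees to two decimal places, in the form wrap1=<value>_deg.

crossed belt: β = asin((r1+r2)/C) = asin(32/92) = 20.3544°
wrap1 = wrap2 = π + 2β = 220.7088°

wrap1=220.71_deg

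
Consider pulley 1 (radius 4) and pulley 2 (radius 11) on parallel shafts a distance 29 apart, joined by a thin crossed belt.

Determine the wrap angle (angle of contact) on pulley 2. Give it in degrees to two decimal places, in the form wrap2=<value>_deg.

wrap2=242.29_deg

crossed belt: β = asin((r1+r2)/C) = asin(15/29) = 31.1474°
wrap1 = wrap2 = π + 2β = 242.2948°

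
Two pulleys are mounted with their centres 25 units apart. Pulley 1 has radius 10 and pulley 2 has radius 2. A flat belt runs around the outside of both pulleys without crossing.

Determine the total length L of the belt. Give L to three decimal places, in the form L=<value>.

L=90.282

open belt: β = asin((r2−r1)/C) = asin(-8/25) = -18.6629°
wrap1 = π − 2β = 217.3258°
wrap2 = π + 2β = 142.6742°
tangent length = C·cosβ = 23.6854
L = r1·wrap1 + r2·wrap2 + 2·C·cosβ = 10·3.7931 + 2·2.4901 + 2·23.6854 = 90.2817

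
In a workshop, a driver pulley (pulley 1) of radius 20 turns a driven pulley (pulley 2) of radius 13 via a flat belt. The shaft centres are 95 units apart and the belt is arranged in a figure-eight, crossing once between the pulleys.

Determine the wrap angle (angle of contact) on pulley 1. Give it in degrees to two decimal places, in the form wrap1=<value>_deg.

crossed belt: β = asin((r1+r2)/C) = asin(33/95) = 20.3264°
wrap1 = wrap2 = π + 2β = 220.6529°

wrap1=220.65_deg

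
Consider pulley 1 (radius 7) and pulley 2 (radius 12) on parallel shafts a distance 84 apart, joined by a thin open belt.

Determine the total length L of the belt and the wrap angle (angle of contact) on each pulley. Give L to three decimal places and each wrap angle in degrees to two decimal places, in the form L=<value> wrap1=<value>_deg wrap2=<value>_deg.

open belt: β = asin((r2−r1)/C) = asin(5/84) = 3.4125°
wrap1 = π − 2β = 173.1750°
wrap2 = π + 2β = 186.8250°
tangent length = C·cosβ = 83.8511
L = r1·wrap1 + r2·wrap2 + 2·C·cosβ = 7·3.0225 + 12·3.2607 + 2·83.8511 = 227.9880

L=227.988 wrap1=173.18_deg wrap2=186.82_deg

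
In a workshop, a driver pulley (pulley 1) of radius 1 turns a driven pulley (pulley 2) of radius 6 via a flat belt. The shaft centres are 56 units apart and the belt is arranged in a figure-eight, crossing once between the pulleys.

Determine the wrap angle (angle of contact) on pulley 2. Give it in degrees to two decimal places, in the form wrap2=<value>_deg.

wrap2=194.36_deg

crossed belt: β = asin((r1+r2)/C) = asin(7/56) = 7.1808°
wrap1 = wrap2 = π + 2β = 194.3615°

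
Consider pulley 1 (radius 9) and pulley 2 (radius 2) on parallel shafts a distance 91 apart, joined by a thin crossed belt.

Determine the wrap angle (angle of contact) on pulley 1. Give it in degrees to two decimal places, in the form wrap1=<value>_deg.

crossed belt: β = asin((r1+r2)/C) = asin(11/91) = 6.9428°
wrap1 = wrap2 = π + 2β = 193.8857°

wrap1=193.89_deg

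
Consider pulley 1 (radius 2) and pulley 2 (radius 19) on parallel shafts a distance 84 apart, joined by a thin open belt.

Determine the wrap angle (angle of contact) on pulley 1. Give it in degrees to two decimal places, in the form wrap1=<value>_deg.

open belt: β = asin((r2−r1)/C) = asin(17/84) = 11.6762°
wrap1 = π − 2β = 156.6475°
wrap2 = π + 2β = 203.3525°

wrap1=156.65_deg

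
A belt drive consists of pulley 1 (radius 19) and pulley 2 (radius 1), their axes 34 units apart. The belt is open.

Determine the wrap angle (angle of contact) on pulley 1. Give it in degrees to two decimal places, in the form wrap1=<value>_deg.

wrap1=243.93_deg

open belt: β = asin((r2−r1)/C) = asin(-18/34) = -31.9657°
wrap1 = π − 2β = 243.9314°
wrap2 = π + 2β = 116.0686°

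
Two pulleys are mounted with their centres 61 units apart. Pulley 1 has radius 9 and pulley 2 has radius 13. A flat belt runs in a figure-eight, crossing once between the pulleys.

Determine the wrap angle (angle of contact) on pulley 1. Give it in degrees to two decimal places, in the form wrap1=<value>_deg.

crossed belt: β = asin((r1+r2)/C) = asin(22/61) = 21.1405°
wrap1 = wrap2 = π + 2β = 222.2809°

wrap1=222.28_deg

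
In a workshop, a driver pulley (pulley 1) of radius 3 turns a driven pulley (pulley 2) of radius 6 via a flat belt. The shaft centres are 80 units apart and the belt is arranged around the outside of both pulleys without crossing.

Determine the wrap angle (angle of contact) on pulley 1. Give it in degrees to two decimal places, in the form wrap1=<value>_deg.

wrap1=175.70_deg

open belt: β = asin((r2−r1)/C) = asin(3/80) = 2.1491°
wrap1 = π − 2β = 175.7018°
wrap2 = π + 2β = 184.2982°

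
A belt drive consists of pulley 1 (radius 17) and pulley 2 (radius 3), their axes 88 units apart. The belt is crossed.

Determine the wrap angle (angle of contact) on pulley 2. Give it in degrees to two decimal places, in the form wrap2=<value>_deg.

wrap2=206.27_deg

crossed belt: β = asin((r1+r2)/C) = asin(20/88) = 13.1366°
wrap1 = wrap2 = π + 2β = 206.2731°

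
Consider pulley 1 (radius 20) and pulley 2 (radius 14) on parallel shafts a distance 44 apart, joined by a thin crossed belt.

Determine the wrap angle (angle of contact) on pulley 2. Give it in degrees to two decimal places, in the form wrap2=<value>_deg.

wrap2=281.20_deg

crossed belt: β = asin((r1+r2)/C) = asin(34/44) = 50.5994°
wrap1 = wrap2 = π + 2β = 281.1989°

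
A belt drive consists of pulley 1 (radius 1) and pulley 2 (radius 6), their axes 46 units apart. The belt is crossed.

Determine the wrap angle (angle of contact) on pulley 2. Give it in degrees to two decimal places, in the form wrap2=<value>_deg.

wrap2=197.51_deg

crossed belt: β = asin((r1+r2)/C) = asin(7/46) = 8.7529°
wrap1 = wrap2 = π + 2β = 197.5059°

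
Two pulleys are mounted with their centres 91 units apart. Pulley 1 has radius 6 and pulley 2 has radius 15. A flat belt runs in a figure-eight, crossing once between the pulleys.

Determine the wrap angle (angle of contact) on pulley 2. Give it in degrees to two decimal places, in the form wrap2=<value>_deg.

crossed belt: β = asin((r1+r2)/C) = asin(21/91) = 13.3424°
wrap1 = wrap2 = π + 2β = 206.6847°

wrap2=206.68_deg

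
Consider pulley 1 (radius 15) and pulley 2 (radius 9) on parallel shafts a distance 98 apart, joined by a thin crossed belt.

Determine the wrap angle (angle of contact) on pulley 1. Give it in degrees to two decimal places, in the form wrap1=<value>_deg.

wrap1=208.35_deg

crossed belt: β = asin((r1+r2)/C) = asin(24/98) = 14.1758°
wrap1 = wrap2 = π + 2β = 208.3516°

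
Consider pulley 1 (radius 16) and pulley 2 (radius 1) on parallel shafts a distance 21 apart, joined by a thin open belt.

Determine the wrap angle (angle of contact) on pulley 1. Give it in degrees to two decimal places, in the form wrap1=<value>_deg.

wrap1=271.17_deg

open belt: β = asin((r2−r1)/C) = asin(-15/21) = -45.5847°
wrap1 = π − 2β = 271.1694°
wrap2 = π + 2β = 88.8306°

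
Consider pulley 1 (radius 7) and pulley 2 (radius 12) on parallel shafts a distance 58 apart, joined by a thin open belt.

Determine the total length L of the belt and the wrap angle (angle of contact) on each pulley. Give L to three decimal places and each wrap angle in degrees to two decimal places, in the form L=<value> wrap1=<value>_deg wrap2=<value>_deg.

open belt: β = asin((r2−r1)/C) = asin(5/58) = 4.9454°
wrap1 = π − 2β = 170.1091°
wrap2 = π + 2β = 189.8909°
tangent length = C·cosβ = 57.7841
L = r1·wrap1 + r2·wrap2 + 2·C·cosβ = 7·2.9690 + 12·3.3142 + 2·57.7841 = 176.1216

L=176.122 wrap1=170.11_deg wrap2=189.89_deg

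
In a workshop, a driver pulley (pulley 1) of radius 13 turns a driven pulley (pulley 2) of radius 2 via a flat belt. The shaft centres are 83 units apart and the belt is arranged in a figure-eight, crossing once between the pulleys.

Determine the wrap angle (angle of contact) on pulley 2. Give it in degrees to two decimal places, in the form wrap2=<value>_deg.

crossed belt: β = asin((r1+r2)/C) = asin(15/83) = 10.4119°
wrap1 = wrap2 = π + 2β = 200.8237°

wrap2=200.82_deg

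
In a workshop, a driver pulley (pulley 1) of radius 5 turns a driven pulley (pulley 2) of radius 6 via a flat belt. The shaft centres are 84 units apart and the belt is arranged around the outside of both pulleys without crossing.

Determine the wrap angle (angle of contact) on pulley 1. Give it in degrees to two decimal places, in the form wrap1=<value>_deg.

open belt: β = asin((r2−r1)/C) = asin(1/84) = 0.6821°
wrap1 = π − 2β = 178.6358°
wrap2 = π + 2β = 181.3642°

wrap1=178.64_deg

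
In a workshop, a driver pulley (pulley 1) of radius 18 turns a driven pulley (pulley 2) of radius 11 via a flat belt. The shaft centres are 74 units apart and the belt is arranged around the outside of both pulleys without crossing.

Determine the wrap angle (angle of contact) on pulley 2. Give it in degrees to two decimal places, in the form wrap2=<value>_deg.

open belt: β = asin((r2−r1)/C) = asin(-7/74) = -5.4280°
wrap1 = π − 2β = 190.8560°
wrap2 = π + 2β = 169.1440°

wrap2=169.14_deg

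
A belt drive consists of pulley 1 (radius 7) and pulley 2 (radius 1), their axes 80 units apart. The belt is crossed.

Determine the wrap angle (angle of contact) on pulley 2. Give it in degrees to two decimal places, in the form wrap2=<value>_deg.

crossed belt: β = asin((r1+r2)/C) = asin(8/80) = 5.7392°
wrap1 = wrap2 = π + 2β = 191.4783°

wrap2=191.48_deg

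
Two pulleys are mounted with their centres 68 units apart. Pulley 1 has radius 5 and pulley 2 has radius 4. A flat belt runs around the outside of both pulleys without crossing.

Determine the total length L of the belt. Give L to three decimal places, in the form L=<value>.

open belt: β = asin((r2−r1)/C) = asin(-1/68) = -0.8426°
wrap1 = π − 2β = 181.6852°
wrap2 = π + 2β = 178.3148°
tangent length = C·cosβ = 67.9926
L = r1·wrap1 + r2·wrap2 + 2·C·cosβ = 5·3.1710 + 4·3.1122 + 2·67.9926 = 164.2890

L=164.289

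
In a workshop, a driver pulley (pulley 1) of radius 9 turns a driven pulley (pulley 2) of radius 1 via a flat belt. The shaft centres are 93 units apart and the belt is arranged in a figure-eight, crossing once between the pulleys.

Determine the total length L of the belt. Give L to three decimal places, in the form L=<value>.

L=218.492

crossed belt: β = asin((r1+r2)/C) = asin(10/93) = 6.1728°
wrap1 = wrap2 = π + 2β = 192.3455°
tangent length = C·cosβ = 92.4608
L = (r1+r2)·wrap + 2·C·cosβ = 10·3.3571 + 2·92.4608 = 218.4922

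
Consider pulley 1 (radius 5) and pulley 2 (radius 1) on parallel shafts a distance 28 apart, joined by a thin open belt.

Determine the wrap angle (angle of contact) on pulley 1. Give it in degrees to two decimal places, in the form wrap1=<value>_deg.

wrap1=196.43_deg

open belt: β = asin((r2−r1)/C) = asin(-4/28) = -8.2132°
wrap1 = π − 2β = 196.4264°
wrap2 = π + 2β = 163.5736°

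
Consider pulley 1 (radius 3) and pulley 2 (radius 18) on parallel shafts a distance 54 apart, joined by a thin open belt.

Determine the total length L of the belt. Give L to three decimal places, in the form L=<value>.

L=178.168

open belt: β = asin((r2−r1)/C) = asin(15/54) = 16.1276°
wrap1 = π − 2β = 147.7448°
wrap2 = π + 2β = 212.2552°
tangent length = C·cosβ = 51.8748
L = r1·wrap1 + r2·wrap2 + 2·C·cosβ = 3·2.5786 + 18·3.7046 + 2·51.8748 = 178.1675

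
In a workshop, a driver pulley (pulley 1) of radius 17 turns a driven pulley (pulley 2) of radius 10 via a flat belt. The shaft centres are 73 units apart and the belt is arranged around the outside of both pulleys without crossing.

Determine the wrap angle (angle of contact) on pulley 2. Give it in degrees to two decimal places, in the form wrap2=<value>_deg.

open belt: β = asin((r2−r1)/C) = asin(-7/73) = -5.5026°
wrap1 = π − 2β = 191.0051°
wrap2 = π + 2β = 168.9949°

wrap2=168.99_deg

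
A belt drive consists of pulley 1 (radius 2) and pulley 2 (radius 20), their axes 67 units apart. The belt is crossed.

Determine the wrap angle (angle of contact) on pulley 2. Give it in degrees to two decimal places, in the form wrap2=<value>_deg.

wrap2=218.34_deg

crossed belt: β = asin((r1+r2)/C) = asin(22/67) = 19.1692°
wrap1 = wrap2 = π + 2β = 218.3383°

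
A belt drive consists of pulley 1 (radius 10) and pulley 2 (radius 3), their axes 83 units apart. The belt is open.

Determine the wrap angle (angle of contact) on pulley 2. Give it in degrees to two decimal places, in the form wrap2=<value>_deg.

wrap2=170.32_deg

open belt: β = asin((r2−r1)/C) = asin(-7/83) = -4.8379°
wrap1 = π − 2β = 189.6758°
wrap2 = π + 2β = 170.3242°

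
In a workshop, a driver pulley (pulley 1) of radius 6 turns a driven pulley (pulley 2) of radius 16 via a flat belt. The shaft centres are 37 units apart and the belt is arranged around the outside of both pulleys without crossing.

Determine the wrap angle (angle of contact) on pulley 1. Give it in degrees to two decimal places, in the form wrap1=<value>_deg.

open belt: β = asin((r2−r1)/C) = asin(10/37) = 15.6804°
wrap1 = π − 2β = 148.6393°
wrap2 = π + 2β = 211.3607°

wrap1=148.64_deg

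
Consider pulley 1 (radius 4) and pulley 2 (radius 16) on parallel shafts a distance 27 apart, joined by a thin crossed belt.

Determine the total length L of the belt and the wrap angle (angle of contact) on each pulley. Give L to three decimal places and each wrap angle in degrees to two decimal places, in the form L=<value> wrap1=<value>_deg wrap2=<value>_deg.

L=132.475 wrap1=275.59_deg wrap2=275.59_deg

crossed belt: β = asin((r1+r2)/C) = asin(20/27) = 47.7946°
wrap1 = wrap2 = π + 2β = 275.5891°
tangent length = C·cosβ = 18.1384
L = (r1+r2)·wrap + 2·C·cosβ = 20·4.8099 + 2·18.1384 = 132.4755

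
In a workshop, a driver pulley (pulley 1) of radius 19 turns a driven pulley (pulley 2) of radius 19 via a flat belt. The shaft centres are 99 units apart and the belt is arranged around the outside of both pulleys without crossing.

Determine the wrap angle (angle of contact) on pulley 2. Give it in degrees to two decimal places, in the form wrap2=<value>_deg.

wrap2=180.00_deg

open belt: β = asin((r2−r1)/C) = asin(0/99) = 0.0000°
wrap1 = π − 2β = 180.0000°
wrap2 = π + 2β = 180.0000°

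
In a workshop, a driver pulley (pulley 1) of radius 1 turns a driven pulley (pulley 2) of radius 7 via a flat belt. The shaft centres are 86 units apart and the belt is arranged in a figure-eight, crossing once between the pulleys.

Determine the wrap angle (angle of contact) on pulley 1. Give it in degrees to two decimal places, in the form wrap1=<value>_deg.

crossed belt: β = asin((r1+r2)/C) = asin(8/86) = 5.3376°
wrap1 = wrap2 = π + 2β = 190.6751°

wrap1=190.68_deg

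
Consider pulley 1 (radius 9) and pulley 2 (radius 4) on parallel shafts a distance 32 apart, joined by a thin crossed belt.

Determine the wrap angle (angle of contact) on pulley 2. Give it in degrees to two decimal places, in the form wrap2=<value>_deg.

crossed belt: β = asin((r1+r2)/C) = asin(13/32) = 23.9695°
wrap1 = wrap2 = π + 2β = 227.9390°

wrap2=227.94_deg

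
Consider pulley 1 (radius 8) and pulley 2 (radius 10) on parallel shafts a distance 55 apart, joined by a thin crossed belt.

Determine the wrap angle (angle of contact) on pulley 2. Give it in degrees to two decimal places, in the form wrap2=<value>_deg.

wrap2=218.21_deg

crossed belt: β = asin((r1+r2)/C) = asin(18/55) = 19.1033°
wrap1 = wrap2 = π + 2β = 218.2066°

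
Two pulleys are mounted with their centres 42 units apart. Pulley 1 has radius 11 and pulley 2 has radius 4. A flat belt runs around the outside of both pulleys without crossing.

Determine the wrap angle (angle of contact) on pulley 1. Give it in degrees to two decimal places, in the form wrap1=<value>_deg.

open belt: β = asin((r2−r1)/C) = asin(-7/42) = -9.5941°
wrap1 = π − 2β = 199.1881°
wrap2 = π + 2β = 160.8119°

wrap1=199.19_deg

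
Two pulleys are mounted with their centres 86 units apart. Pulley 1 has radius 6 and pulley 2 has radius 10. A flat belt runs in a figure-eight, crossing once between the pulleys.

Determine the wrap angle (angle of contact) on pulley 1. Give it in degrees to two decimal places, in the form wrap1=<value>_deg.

crossed belt: β = asin((r1+r2)/C) = asin(16/86) = 10.7222°
wrap1 = wrap2 = π + 2β = 201.4443°

wrap1=201.44_deg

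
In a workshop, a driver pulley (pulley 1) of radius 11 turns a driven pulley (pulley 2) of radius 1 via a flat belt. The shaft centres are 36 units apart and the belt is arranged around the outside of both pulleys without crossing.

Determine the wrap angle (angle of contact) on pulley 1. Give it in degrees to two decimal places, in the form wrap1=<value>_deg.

open belt: β = asin((r2−r1)/C) = asin(-10/36) = -16.1276°
wrap1 = π − 2β = 212.2552°
wrap2 = π + 2β = 147.7448°

wrap1=212.26_deg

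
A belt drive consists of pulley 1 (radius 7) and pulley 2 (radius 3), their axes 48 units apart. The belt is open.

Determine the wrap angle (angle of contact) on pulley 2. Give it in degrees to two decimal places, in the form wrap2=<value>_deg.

wrap2=170.44_deg

open belt: β = asin((r2−r1)/C) = asin(-4/48) = -4.7802°
wrap1 = π − 2β = 189.5604°
wrap2 = π + 2β = 170.4396°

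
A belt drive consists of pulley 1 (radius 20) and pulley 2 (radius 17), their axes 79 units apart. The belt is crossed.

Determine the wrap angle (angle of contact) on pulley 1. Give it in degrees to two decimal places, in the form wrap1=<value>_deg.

wrap1=235.86_deg

crossed belt: β = asin((r1+r2)/C) = asin(37/79) = 27.9275°
wrap1 = wrap2 = π + 2β = 235.8551°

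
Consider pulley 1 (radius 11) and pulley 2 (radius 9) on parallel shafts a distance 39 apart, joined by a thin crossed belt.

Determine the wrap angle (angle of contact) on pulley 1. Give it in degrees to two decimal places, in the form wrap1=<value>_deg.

crossed belt: β = asin((r1+r2)/C) = asin(20/39) = 30.8519°
wrap1 = wrap2 = π + 2β = 241.7038°

wrap1=241.70_deg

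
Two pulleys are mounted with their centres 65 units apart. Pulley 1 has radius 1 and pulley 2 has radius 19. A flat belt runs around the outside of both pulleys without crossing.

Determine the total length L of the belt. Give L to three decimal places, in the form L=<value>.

open belt: β = asin((r2−r1)/C) = asin(18/65) = 16.0766°
wrap1 = π − 2β = 147.8467°
wrap2 = π + 2β = 212.1533°
tangent length = C·cosβ = 62.4580
L = r1·wrap1 + r2·wrap2 + 2·C·cosβ = 1·2.5804 + 19·3.7028 + 2·62.4580 = 197.8491

L=197.849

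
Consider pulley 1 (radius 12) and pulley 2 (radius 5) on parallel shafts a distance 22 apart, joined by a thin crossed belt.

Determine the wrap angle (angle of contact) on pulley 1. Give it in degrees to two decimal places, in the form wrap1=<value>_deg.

wrap1=281.20_deg

crossed belt: β = asin((r1+r2)/C) = asin(17/22) = 50.5994°
wrap1 = wrap2 = π + 2β = 281.1989°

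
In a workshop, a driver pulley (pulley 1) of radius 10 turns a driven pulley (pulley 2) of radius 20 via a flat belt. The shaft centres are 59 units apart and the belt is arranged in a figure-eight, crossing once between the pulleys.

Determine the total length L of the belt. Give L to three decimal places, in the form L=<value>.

crossed belt: β = asin((r1+r2)/C) = asin(30/59) = 30.5623°
wrap1 = wrap2 = π + 2β = 241.1246°
tangent length = C·cosβ = 50.8035
L = (r1+r2)·wrap + 2·C·cosβ = 30·4.2084 + 2·50.8035 = 227.8596

L=227.860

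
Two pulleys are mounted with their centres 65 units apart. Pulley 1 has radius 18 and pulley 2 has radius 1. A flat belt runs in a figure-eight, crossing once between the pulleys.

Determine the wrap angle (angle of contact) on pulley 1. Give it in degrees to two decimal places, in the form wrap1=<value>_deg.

crossed belt: β = asin((r1+r2)/C) = asin(19/65) = 16.9962°
wrap1 = wrap2 = π + 2β = 213.9923°

wrap1=213.99_deg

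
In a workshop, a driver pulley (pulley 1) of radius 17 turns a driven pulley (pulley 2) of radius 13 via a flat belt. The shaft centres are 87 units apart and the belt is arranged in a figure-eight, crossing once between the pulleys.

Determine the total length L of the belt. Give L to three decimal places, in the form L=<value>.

crossed belt: β = asin((r1+r2)/C) = asin(30/87) = 20.1713°
wrap1 = wrap2 = π + 2β = 220.3425°
tangent length = C·cosβ = 81.6639
L = (r1+r2)·wrap + 2·C·cosβ = 30·3.8457 + 2·81.6639 = 278.6990

L=278.699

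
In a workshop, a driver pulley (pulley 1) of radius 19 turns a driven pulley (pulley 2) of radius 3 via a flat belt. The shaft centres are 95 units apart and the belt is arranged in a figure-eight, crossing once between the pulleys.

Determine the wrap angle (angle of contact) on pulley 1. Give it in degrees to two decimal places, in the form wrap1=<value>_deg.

wrap1=206.78_deg

crossed belt: β = asin((r1+r2)/C) = asin(22/95) = 13.3900°
wrap1 = wrap2 = π + 2β = 206.7801°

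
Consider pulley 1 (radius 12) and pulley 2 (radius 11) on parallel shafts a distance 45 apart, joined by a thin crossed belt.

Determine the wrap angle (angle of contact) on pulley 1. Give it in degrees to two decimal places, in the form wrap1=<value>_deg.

crossed belt: β = asin((r1+r2)/C) = asin(23/45) = 30.7379°
wrap1 = wrap2 = π + 2β = 241.4757°

wrap1=241.48_deg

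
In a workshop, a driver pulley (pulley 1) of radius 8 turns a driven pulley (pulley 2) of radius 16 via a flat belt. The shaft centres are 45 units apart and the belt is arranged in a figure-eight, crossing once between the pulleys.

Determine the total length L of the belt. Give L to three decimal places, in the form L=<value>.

L=178.531

crossed belt: β = asin((r1+r2)/C) = asin(24/45) = 32.2310°
wrap1 = wrap2 = π + 2β = 244.4619°
tangent length = C·cosβ = 38.0657
L = (r1+r2)·wrap + 2·C·cosβ = 24·4.2667 + 2·38.0657 = 178.5314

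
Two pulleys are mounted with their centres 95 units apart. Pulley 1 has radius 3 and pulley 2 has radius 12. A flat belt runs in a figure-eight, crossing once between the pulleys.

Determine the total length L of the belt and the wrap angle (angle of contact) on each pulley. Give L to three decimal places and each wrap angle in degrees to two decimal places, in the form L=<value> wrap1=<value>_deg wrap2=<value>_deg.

crossed belt: β = asin((r1+r2)/C) = asin(15/95) = 9.0847°
wrap1 = wrap2 = π + 2β = 198.1694°
tangent length = C·cosβ = 93.8083
L = (r1+r2)·wrap + 2·C·cosβ = 15·3.4587 + 2·93.8083 = 239.4973

L=239.497 wrap1=198.17_deg wrap2=198.17_deg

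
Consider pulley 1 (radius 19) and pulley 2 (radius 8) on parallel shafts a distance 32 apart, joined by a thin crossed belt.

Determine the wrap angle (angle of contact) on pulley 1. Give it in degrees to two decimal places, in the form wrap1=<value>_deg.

crossed belt: β = asin((r1+r2)/C) = asin(27/32) = 57.5383°
wrap1 = wrap2 = π + 2β = 295.0765°

wrap1=295.08_deg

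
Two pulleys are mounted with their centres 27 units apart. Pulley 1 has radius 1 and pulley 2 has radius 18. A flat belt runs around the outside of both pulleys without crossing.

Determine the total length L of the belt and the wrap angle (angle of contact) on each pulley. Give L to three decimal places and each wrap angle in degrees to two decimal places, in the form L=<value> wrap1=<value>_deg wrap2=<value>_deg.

L=124.799 wrap1=101.95_deg wrap2=258.05_deg

open belt: β = asin((r2−r1)/C) = asin(17/27) = 39.0228°
wrap1 = π − 2β = 101.9544°
wrap2 = π + 2β = 258.0456°
tangent length = C·cosβ = 20.9762
L = r1·wrap1 + r2·wrap2 + 2·C·cosβ = 1·1.7794 + 18·4.5037 + 2·20.9762 = 124.7992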